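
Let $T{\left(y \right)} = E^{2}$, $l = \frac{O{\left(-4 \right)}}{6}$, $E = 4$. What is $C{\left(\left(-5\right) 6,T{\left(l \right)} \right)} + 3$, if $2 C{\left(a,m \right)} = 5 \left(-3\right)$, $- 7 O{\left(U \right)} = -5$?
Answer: $- \frac{9}{2} \approx -4.5$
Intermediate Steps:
$O{\left(U \right)} = \frac{5}{7}$ ($O{\left(U \right)} = \left(- \frac{1}{7}\right) \left(-5\right) = \frac{5}{7}$)
$l = \frac{5}{42}$ ($l = \frac{5}{7 \cdot 6} = \frac{5}{7} \cdot \frac{1}{6} = \frac{5}{42} \approx 0.11905$)
$T{\left(y \right)} = 16$ ($T{\left(y \right)} = 4^{2} = 16$)
$C{\left(a,m \right)} = - \frac{15}{2}$ ($C{\left(a,m \right)} = \frac{5 \left(-3\right)}{2} = \frac{1}{2} \left(-15\right) = - \frac{15}{2}$)
$C{\left(\left(-5\right) 6,T{\left(l \right)} \right)} + 3 = - \frac{15}{2} + 3 = - \frac{9}{2}$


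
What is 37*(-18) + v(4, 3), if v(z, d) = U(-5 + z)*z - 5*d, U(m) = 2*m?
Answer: -689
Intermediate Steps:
v(z, d) = -5*d + z*(-10 + 2*z) (v(z, d) = (2*(-5 + z))*z - 5*d = (-10 + 2*z)*z - 5*d = z*(-10 + 2*z) - 5*d = -5*d + z*(-10 + 2*z))
37*(-18) + v(4, 3) = 37*(-18) + (-5*3 + 2*4*(-5 + 4)) = -666 + (-15 + 2*4*(-1)) = -666 + (-15 - 8) = -666 - 23 = -689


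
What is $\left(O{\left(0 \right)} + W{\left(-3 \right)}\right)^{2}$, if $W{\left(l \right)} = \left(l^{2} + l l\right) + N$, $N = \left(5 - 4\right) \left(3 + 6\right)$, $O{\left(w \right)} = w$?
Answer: $729$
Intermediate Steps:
$N = 9$ ($N = 1 \cdot 9 = 9$)
$W{\left(l \right)} = 9 + 2 l^{2}$ ($W{\left(l \right)} = \left(l^{2} + l l\right) + 9 = \left(l^{2} + l^{2}\right) + 9 = 2 l^{2} + 9 = 9 + 2 l^{2}$)
$\left(O{\left(0 \right)} + W{\left(-3 \right)}\right)^{2} = \left(0 + \left(9 + 2 \left(-3\right)^{2}\right)\right)^{2} = \left(0 + \left(9 + 2 \cdot 9\right)\right)^{2} = \left(0 + \left(9 + 18\right)\right)^{2} = \left(0 + 27\right)^{2} = 27^{2} = 729$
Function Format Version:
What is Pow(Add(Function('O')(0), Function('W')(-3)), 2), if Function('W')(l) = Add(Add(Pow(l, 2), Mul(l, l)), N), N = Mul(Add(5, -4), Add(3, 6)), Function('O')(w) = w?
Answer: 729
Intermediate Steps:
N = 9 (N = Mul(1, 9) = 9)
Function('W')(l) = Add(9, Mul(2, Pow(l, 2))) (Function('W')(l) = Add(Add(Pow(l, 2), Mul(l, l)), 9) = Add(Add(Pow(l, 2), Pow(l, 2)), 9) = Add(Mul(2, Pow(l, 2)), 9) = Add(9, Mul(2, Pow(l, 2))))
Pow(Add(Function('O')(0), Function('W')(-3)), 2) = Pow(Add(0, Add(9, Mul(2, Pow(-3, 2)))), 2) = Pow(Add(0, Add(9, Mul(2, 9))), 2) = Pow(Add(0, Add(9, 18)), 2) = Pow(Add(0, 27), 2) = Pow(27, 2) = 729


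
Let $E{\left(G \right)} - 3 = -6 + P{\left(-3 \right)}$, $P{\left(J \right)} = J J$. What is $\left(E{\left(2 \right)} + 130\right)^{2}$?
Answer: $18496$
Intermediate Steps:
$P{\left(J \right)} = J^{2}$
$E{\left(G \right)} = 6$ ($E{\left(G \right)} = 3 - \left(6 - \left(-3\right)^{2}\right) = 3 + \left(-6 + 9\right) = 3 + 3 = 6$)
$\left(E{\left(2 \right)} + 130\right)^{2} = \left(6 + 130\right)^{2} = 136^{2} = 18496$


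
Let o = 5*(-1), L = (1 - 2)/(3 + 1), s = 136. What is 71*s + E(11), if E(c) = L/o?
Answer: 193121/20 ≈ 9656.0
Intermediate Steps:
L = -1/4 ≈ -0.25000
o = -5
E(c) = 1/20 (E(c) = -1/4/(-5) = -1/4*(-1/5) = 1/20)
71*s + E(11) = 71*136 + 1/20 = 9656 + 1/20 = 193121/20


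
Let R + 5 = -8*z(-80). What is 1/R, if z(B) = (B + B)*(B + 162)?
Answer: 1/104955 ≈ 9.5279e-6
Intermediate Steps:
z(B) = 2*B*(162 + B) (z(B) = (2*B)*(162 + B) = 2*B*(162 + B))
R = 104955 (R = -5 - 16*(-80)*(162 - 80) = -5 - 16*(-80)*82 = -5 - 8*(-13120) = -5 + 104960 = 104955)
1/R = 1/104955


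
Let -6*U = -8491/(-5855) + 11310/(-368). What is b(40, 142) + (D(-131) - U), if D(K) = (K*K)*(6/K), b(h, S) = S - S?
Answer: -5112188801/6463920 ≈ -790.88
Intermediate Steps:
b(h, S) = 0
D(K) = 6*K (D(K) = K²*(6/K) = 6*K)
U = 31547681/6463920 (U = -(-8491/(-5855) + 11310/(-368))/6 = -(-8491*(-1/5855) + 11310*(-1/368))/6 = -(8491/5855 - 5655/184)/6 = -⅙*(-31547681/1077320) = 31547681/6463920 ≈ 4.8806)
b(40, 142) + (D(-131) - U) = 0 + (6*(-131) - 1*31547681/6463920) = 0 + (-786 - 31547681/6463920) = 0 - 5112188801/6463920 = -5112188801/6463920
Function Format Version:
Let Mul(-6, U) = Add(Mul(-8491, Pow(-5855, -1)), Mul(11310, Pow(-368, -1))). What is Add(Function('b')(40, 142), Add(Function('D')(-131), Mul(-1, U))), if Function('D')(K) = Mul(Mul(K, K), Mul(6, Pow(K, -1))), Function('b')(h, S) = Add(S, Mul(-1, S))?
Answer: Rational(-5112188801, 6463920) ≈ -790.88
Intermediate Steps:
Function('b')(h, S) = 0
Function('D')(K) = Mul(6, K) (Function('D')(K) = Mul(Pow(K, 2), Mul(6, Pow(K, -1))) = Mul(6, K))
U = Rational(31547681, 6463920) (U = Mul(Rational(-1, 6), Add(Mul(-8491, Pow(-5855, -1)), Mul(11310, Pow(-368, -1)))) = Mul(Rational(-1, 6), Add(Mul(-8491, Rational(-1, 5855)), Mul(11310, Rational(-1, 368)))) = Mul(Rational(-1, 6), Add(Rational(8491, 5855), Rational(-5655, 184))) = Mul(Rational(-1, 6), Rational(-31547681, 1077320)) = Rational(31547681, 6463920) ≈ 4.8806)
Add(Function('b')(40, 142), Add(Function('D')(-131), Mul(-1, U))) = Add(0, Add(Mul(6, -131), Mul(-1, Rational(31547681, 6463920)))) = Add(0, Add(-786, Rational(-31547681, 6463920))) = Add(0, Rational(-5112188801, 6463920)) = Rational(-5112188801, 6463920)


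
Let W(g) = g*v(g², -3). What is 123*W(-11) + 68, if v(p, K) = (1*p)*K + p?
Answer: 327494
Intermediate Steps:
v(p, K) = p + K*p (v(p, K) = p*K + p = K*p + p = p + K*p)
W(g) = -2*g³ (W(g) = g*(g²*(1 - 3)) = g*(g²*(-2)) = g*(-2*g²) = -2*g³)
123*W(-11) + 68 = 123*(-2*(-11)³) + 68 = 123*(-2*(-1331)) + 68 = 123*2662 + 68 = 327426 + 68 = 327494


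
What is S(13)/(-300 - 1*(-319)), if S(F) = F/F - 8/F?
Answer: 5/247 ≈ 0.020243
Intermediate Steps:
S(F) = 1 - 8/F
S(13)/(-300 - 1*(-319)) = ((-8 + 13)/13)/(-300 - 1*(-319)) = ((1/13)*5)/(-300 + 319) = (5/13)/19 = (5/13)*(1/19) = 5/247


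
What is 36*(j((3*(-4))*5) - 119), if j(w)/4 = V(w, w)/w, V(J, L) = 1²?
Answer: -21432/5 ≈ -4286.4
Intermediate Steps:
V(J, L) = 1
j(w) = 4/w (j(w) = 4*(1/w) = 4/w)
36*(j((3*(-4))*5) - 119) = 36*(4/(((3*(-4))*5)) - 119) = 36*(4/((-12*5)) - 119) = 36*(4/(-60) - 119) = 36*(4*(-1/60) - 119) = 36*(-1/15 - 119) = 36*(-1786/15) = -21432/5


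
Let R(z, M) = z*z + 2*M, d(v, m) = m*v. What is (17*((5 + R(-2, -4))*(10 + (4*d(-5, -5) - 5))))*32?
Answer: 57120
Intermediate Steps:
R(z, M) = z**2 + 2*M
(17*((5 + R(-2, -4))*(10 + (4*d(-5, -5) - 5))))*32 = (17*((5 + ((-2)**2 + 2*(-4)))*(10 + (4*(-5*(-5)) - 5))))*32 = (17*((5 + (4 - 8))*(10 + (4*25 - 5))))*32 = (17*((5 - 4)*(10 + (100 - 5))))*32 = (17*(1*(10 + 95)))*32 = (17*(1*105))*32 = (17*105)*32 = 1785*32 = 57120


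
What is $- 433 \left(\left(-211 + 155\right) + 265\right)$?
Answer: $-90497$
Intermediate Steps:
$- 433 \left(\left(-211 + 155\right) + 265\right) = - 433 \left(-56 + 265\right) = \left(-433\right) 209 = -90497$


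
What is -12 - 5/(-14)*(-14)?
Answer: -17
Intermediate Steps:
-12 - 5/(-14)*(-14) = -12 - 5*(-1/14)*(-14) = -12 + (5/14)*(-14) = -12 - 5 = -17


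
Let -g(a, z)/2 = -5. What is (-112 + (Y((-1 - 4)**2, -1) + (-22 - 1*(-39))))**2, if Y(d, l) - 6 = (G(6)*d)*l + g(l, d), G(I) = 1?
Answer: 10816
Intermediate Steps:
g(a, z) = 10 (g(a, z) = -2*(-5) = 10)
Y(d, l) = 16 + d*l (Y(d, l) = 6 + ((1*d)*l + 10) = 6 + (d*l + 10) = 6 + (10 + d*l) = 16 + d*l)
(-112 + (Y((-1 - 4)**2, -1) + (-22 - 1*(-39))))**2 = (-112 + ((16 + (-1 - 4)**2*(-1)) + (-22 - 1*(-39))))**2 = (-112 + ((16 + (-5)**2*(-1)) + (-22 + 39)))**2 = (-112 + ((16 + 25*(-1)) + 17))**2 = (-112 + ((16 - 25) + 17))**2 = (-112 + (-9 + 17))**2 = (-112 + 8)**2 = (-104)**2 = 10816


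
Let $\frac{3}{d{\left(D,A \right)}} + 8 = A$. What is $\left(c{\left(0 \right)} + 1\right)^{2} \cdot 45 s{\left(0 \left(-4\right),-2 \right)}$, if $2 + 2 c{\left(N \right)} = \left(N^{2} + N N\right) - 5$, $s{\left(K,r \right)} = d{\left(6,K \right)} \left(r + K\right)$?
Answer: $\frac{3375}{16} \approx 210.94$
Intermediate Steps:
$d{\left(D,A \right)} = \frac{3}{-8 + A}$
$s{\left(K,r \right)} = \frac{3 \left(K + r\right)}{-8 + K}$ ($s{\left(K,r \right)} = \frac{3}{-8 + K} \left(r + K\right) = \frac{3}{-8 + K} \left(K + r\right) = \frac{3 \left(K + r\right)}{-8 + K}$)
$c{\left(N \right)} = - \frac{7}{2} + N^{2}$ ($c{\left(N \right)} = -1 + \frac{\left(N^{2} + N N\right) - 5}{2} = -1 + \frac{\left(N^{2} + N^{2}\right) - 5}{2} = -1 + \frac{2 N^{2} - 5}{2} = -1 + \frac{-5 + 2 N^{2}}{2} = -1 + \left(- \frac{5}{2} + N^{2}\right) = - \frac{7}{2} + N^{2}$)
$\left(c{\left(0 \right)} + 1\right)^{2} \cdot 45 s{\left(0 \left(-4\right),-2 \right)} = \left(\left(- \frac{7}{2} + 0^{2}\right) + 1\right)^{2} \cdot 45 \frac{3 \left(0 \left(-4\right) - 2\right)}{-8 + 0 \left(-4\right)} = \left(\left(- \frac{7}{2} + 0\right) + 1\right)^{2} \cdot 45 \frac{3 \left(0 - 2\right)}{-8 + 0} = \left(- \frac{7}{2} + 1\right)^{2} \cdot 45 \cdot 3 \frac{1}{-8} \left(-2\right) = \left(- \frac{5}{2}\right)^{2} \cdot 45 \cdot 3 \left(- \frac{1}{8}\right) \left(-2\right) = \frac{25}{4} \cdot 45 \cdot \frac{3}{4} = \frac{1125}{4} \cdot \frac{3}{4} = \frac{3375}{16}$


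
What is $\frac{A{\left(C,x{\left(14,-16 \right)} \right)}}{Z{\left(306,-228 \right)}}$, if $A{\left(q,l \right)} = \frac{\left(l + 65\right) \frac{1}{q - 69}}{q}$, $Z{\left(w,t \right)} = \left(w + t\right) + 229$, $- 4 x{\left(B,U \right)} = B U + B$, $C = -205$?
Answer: $\frac{47}{6897676} \approx 6.8139 \cdot 10^{-6}$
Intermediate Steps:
$x{\left(B,U \right)} = - \frac{B}{4} - \frac{B U}{4}$ ($x{\left(B,U \right)} = - \frac{B U + B}{4} = - \frac{B + B U}{4} = - \frac{B}{4} - \frac{B U}{4}$)
$Z{\left(w,t \right)} = 229 + t + w$ ($Z{\left(w,t \right)} = \left(t + w\right) + 229 = 229 + t + w$)
$A{\left(q,l \right)} = \frac{65 + l}{q \left(-69 + q\right)}$ ($A{\left(q,l \right)} = \frac{\left(65 + l\right) \frac{1}{-69 + q}}{q} = \frac{\frac{1}{-69 + q} \left(65 + l\right)}{q} = \frac{65 + l}{q \left(-69 + q\right)}$)
$\frac{A{\left(C,x{\left(14,-16 \right)} \right)}}{Z{\left(306,-228 \right)}} = \frac{\frac{1}{-205} \frac{1}{-69 - 205} \left(65 - \frac{7 \left(1 - 16\right)}{2}\right)}{229 - 228 + 306} = \frac{\left(- \frac{1}{205}\right) \frac{1}{-274} \left(65 - \frac{7}{2} \left(-15\right)\right)}{307} = \left(- \frac{1}{205}\right) \left(- \frac{1}{274}\right) \left(65 + \frac{105}{2}\right) \frac{1}{307} = \left(- \frac{1}{205}\right) \left(- \frac{1}{274}\right) \frac{235}{2} \cdot \frac{1}{307} = \frac{47}{22468} \cdot \frac{1}{307} = \frac{47}{6897676}$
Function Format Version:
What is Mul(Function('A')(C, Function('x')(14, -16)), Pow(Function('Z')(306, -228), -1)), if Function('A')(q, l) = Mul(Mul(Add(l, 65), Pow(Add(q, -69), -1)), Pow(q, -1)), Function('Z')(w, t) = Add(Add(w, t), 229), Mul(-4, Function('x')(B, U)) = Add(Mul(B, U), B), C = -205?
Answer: Rational(47, 6897676) ≈ 6.8139e-6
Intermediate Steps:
Function('x')(B, U) = Add(Mul(Rational(-1, 4), B), Mul(Rational(-1, 4), B, U)) (Function('x')(B, U) = Mul(Rational(-1, 4), Add(Mul(B, U), B)) = Mul(Rational(-1, 4), Add(B, Mul(B, U))) = Add(Mul(Rational(-1, 4), B), Mul(Rational(-1, 4), B, U)))
Function('Z')(w, t) = Add(229, t, w) (Function('Z')(w, t) = Add(Add(t, w), 229) = Add(229, t, w))
Function('A')(q, l) = Mul(Pow(q, -1), Pow(Add(-69, q), -1), Add(65, l)) (Function('A')(q, l) = Mul(Mul(Add(65, l), Pow(Add(-69, q), -1)), Pow(q, -1)) = Mul(Mul(Pow(Add(-69, q), -1), Add(65, l)), Pow(q, -1)) = Mul(Pow(q, -1), Pow(Add(-69, q), -1), Add(65, l)))
Mul(Function('A')(C, Function('x')(14, -16)), Pow(Function('Z')(306, -228), -1)) = Mul(Mul(Pow(-205, -1), Pow(Add(-69, -205), -1), Add(65, Mul(Rational(-1, 4), 14, Add(1, -16)))), Pow(Add(229, -228, 306), -1)) = Mul(Mul(Rational(-1, 205), Pow(-274, -1), Add(65, Mul(Rational(-1, 4), 14, -15))), Pow(307, -1)) = Mul(Mul(Rational(-1, 205), Rational(-1, 274), Add(65, Rational(105, 2))), Rational(1, 307)) = Mul(Mul(Rational(-1, 205), Rational(-1, 274), Rational(235, 2)), Rational(1, 307)) = Mul(Rational(47, 22468), Rational(1, 307)) = Rational(47, 6897676)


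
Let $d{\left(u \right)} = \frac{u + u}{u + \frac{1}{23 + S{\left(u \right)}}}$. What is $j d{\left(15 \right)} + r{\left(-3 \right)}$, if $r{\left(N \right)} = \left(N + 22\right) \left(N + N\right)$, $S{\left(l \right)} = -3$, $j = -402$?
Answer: $- \frac{275514}{301} \approx -915.33$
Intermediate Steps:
$r{\left(N \right)} = 2 N \left(22 + N\right)$ ($r{\left(N \right)} = \left(22 + N\right) 2 N = 2 N \left(22 + N\right)$)
$d{\left(u \right)} = \frac{2 u}{\frac{1}{20} + u}$ ($d{\left(u \right)} = \frac{u + u}{u + \frac{1}{23 - 3}} = \frac{2 u}{u + \frac{1}{20}} = \frac{2 u}{\frac{1}{20} + u}$)
$j d{\left(15 \right)} + r{\left(-3 \right)} = - 402 \cdot 40 \cdot 15 \frac{1}{1 + 20 \cdot 15} + 2 \left(-3\right) \left(22 - 3\right) = - 402 \cdot 40 \cdot 15 \frac{1}{1 + 300} + 2 \left(-3\right) 19 = - 402 \cdot 40 \cdot 15 \cdot \frac{1}{301} - 114 = \left(-402\right) \frac{600}{301} - 114 = - \frac{241200}{301} - 114 = - \frac{275514}{301}$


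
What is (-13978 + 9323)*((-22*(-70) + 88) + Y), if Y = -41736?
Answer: 186702740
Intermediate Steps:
(-13978 + 9323)*((-22*(-70) + 88) + Y) = (-13978 + 9323)*((-22*(-70) + 88) - 41736) = -4655*((1540 + 88) - 41736) = -4655*(1628 - 41736) = -4655*(-40108) = 186702740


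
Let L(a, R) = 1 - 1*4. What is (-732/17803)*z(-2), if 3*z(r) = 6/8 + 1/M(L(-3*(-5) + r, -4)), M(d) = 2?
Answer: -305/17803 ≈ -0.017132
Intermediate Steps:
L(a, R) = -3 (L(a, R) = 1 - 4 = -3)
z(r) = 5/12 (z(r) = (6/8 + 1/2)/3 = (6*(⅛) + 1*(½))/3 = (¾ + ½)/3 = (⅓)*(5/4) = 5/12)
(-732/17803)*z(-2) = -732/17803*(5/12) = -732*1/17803*(5/12) = -732/17803*5/12 = -305/17803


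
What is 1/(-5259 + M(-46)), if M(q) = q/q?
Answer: -1/5258 ≈ -0.00019019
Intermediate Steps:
M(q) = 1
1/(-5259 + M(-46)) = 1/(-5259 + 1) = 1/(-5258) = -1/5258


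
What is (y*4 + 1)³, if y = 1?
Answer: 125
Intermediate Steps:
(y*4 + 1)³ = (1*4 + 1)³ = (4 + 1)³ = 5³ = 125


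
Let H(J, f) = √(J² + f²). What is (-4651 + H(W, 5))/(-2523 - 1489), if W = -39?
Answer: 4651/4012 - √1546/4012 ≈ 1.1495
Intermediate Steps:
(-4651 + H(W, 5))/(-2523 - 1489) = (-4651 + √((-39)² + 5²))/(-2523 - 1489) = (-4651 + √(1521 + 25))/(-4012) = (-4651 + √1546)*(-1/4012) = 4651/4012 - √1546/4012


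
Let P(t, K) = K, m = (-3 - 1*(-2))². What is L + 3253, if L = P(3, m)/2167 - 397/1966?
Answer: 13857969133/4260322 ≈ 3252.8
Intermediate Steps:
m = 1 (m = (-3 + 2)² = (-1)² = 1)
L = -858333/4260322 (L = 1/2167 - 397/1966 = -858333/4260322 ≈ -0.20147)
L + 3253 = -858333/4260322 + 3253 = 13857969133/4260322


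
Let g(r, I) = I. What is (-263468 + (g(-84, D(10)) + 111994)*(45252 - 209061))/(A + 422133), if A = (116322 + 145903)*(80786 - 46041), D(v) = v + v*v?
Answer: -9181953802/4555714879 ≈ -2.0155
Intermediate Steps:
D(v) = v + v²
A = 9111007625 (A = 262225*34745 = 9111007625)
(-263468 + (g(-84, D(10)) + 111994)*(45252 - 209061))/(A + 422133) = (-263468 + (10*(1 + 10) + 111994)*(45252 - 209061))/(9111007625 + 422133) = (-263468 + (10*11 + 111994)*(-163809))/9111429758 = (-263468 + (110 + 111994)*(-163809))*(1/9111429758) = (-263468 + 112104*(-163809))*(1/9111429758) = (-263468 - 18363644136)*(1/9111429758) = -18363907604*1/9111429758 = -9181953802/4555714879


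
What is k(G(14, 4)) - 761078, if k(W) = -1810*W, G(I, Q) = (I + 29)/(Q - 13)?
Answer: -6771872/9 ≈ -7.5243e+5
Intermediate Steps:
G(I, Q) = (29 + I)/(-13 + Q)
k(G(14, 4)) - 761078 = -1810*(29 + 14)/(-13 + 4) - 761078 = -1810*43/(-9) - 761078 = -(-1810)*43/9 - 761078 = -1810*(-43/9) - 761078 = 77830/9 - 761078 = -6771872/9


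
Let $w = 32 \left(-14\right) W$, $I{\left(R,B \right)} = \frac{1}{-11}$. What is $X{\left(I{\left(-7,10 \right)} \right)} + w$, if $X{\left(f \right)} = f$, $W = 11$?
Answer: $- \frac{54209}{11} \approx -4928.1$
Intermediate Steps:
$I{\left(R,B \right)} = - \frac{1}{11}$
$w = -4928$ ($w = 32 \left(-14\right) 11 = \left(-448\right) 11 = -4928$)
$X{\left(I{\left(-7,10 \right)} \right)} + w = - \frac{1}{11} - 4928 = - \frac{54209}{11}$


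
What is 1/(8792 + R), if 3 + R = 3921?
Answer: 1/12710 ≈ 7.8678e-5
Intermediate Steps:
R = 3918 (R = -3 + 3921 = 3918)
1/(8792 + R) = 1/(8792 + 3918) = 1/12710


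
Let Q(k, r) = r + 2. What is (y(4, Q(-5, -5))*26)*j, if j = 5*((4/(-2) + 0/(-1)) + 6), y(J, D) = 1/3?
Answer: 520/3 ≈ 173.33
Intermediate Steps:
Q(k, r) = 2 + r
y(J, D) = ⅓
j = 20 (j = 5*((4*(-½) + 0*(-1)) + 6) = 5*((-2 + 0) + 6) = 5*(-2 + 6) = 5*4 = 20)
(y(4, Q(-5, -5))*26)*j = ((⅓)*26)*20 = (26/3)*20 = 520/3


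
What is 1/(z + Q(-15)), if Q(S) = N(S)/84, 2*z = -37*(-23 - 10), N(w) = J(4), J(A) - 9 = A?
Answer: 84/51295 ≈ 0.0016376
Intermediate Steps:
J(A) = 9 + A
N(w) = 13 (N(w) = 9 + 4 = 13)
z = 1221/2 (z = (-37*(-23 - 10))/2 = (-37*(-33))/2 = (1/2)*1221 = 1221/2 ≈ 610.50)
Q(S) = 13/84
1/(z + Q(-15)) = 1/(1221/2 + 13/84) = 1/(51295/84) = 84/51295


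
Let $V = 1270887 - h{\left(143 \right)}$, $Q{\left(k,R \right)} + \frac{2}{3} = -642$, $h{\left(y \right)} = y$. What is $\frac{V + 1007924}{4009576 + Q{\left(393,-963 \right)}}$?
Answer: $\frac{1709001}{3006700} \approx 0.5684$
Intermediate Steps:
$Q{\left(k,R \right)} = - \frac{1928}{3}$ ($Q{\left(k,R \right)} = - \frac{2}{3} - 642 = - \frac{1928}{3}$)
$V = 1270744$ ($V = 1270887 - 143 = 1270744$)
$\frac{V + 1007924}{4009576 + Q{\left(393,-963 \right)}} = \frac{1270744 + 1007924}{4009576 - \frac{1928}{3}} = \frac{2278668}{\frac{12026800}{3}} = 2278668 \cdot \frac{3}{12026800} = \frac{1709001}{3006700}$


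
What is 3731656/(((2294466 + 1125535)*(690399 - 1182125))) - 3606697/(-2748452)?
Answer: 3032692196842266255/2311040552682574076 ≈ 1.3123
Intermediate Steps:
3731656/(((2294466 + 1125535)*(690399 - 1182125))) - 3606697/(-2748452) = 3731656/((3420001*(-491726))) - 3606697*(-1/2748452) = 3731656/(-1681703411726) + 3606697/2748452 = 3731656*(-1/1681703411726) + 3606697/2748452 = -1865828/840851705863 + 3606697/2748452 = 3032692196842266255/2311040552682574076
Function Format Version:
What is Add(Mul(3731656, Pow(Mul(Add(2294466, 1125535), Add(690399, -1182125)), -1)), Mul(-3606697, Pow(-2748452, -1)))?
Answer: Rational(3032692196842266255, 2311040552682574076) ≈ 1.3123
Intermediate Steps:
Add(Mul(3731656, Pow(Mul(Add(2294466, 1125535), Add(690399, -1182125)), -1)), Mul(-3606697, Pow(-2748452, -1))) = Add(Mul(3731656, Pow(Mul(3420001, -491726), -1)), Mul(-3606697, Rational(-1, 2748452))) = Add(Mul(3731656, Pow(-1681703411726, -1)), Rational(3606697, 2748452)) = Add(Mul(3731656, Rational(-1, 1681703411726)), Rational(3606697, 2748452)) = Add(Rational(-1865828, 840851705863), Rational(3606697, 2748452)) = Rational(3032692196842266255, 2311040552682574076)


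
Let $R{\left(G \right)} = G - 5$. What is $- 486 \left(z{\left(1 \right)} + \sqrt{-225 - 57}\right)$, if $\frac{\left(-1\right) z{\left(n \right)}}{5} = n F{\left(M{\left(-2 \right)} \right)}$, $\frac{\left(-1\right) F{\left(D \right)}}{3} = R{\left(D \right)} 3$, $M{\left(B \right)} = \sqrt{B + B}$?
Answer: $109350 - 43740 i - 486 i \sqrt{282} \approx 1.0935 \cdot 10^{5} - 51901.0 i$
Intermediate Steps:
$R{\left(G \right)} = -5 + G$
$M{\left(B \right)} = \sqrt{2} \sqrt{B}$ ($M{\left(B \right)} = \sqrt{2 B} = \sqrt{2} \sqrt{B}$)
$F{\left(D \right)} = 45 - 9 D$ ($F{\left(D \right)} = - 3 \left(-5 + D\right) 3 = - 3 \left(-15 + 3 D\right) = 45 - 9 D$)
$z{\left(n \right)} = - 5 n \left(45 - 18 i\right)$ ($z{\left(n \right)} = - 5 n \left(45 - 9 \sqrt{2} \sqrt{-2}\right) = - 5 n \left(45 - 9 \sqrt{2} i \sqrt{2}\right) = - 5 n \left(45 - 9 \cdot 2 i\right) = - 5 n \left(45 - 18 i\right)$)
$- 486 \left(z{\left(1 \right)} + \sqrt{-225 - 57}\right) = - 486 \left(1 \left(-225 + 90 i\right) + \sqrt{-225 - 57}\right) = - 486 \left(\left(-225 + 90 i\right) + \sqrt{-282}\right) = - 486 \left(\left(-225 + 90 i\right) + i \sqrt{282}\right) = - 486 \left(-225 + 90 i + i \sqrt{282}\right) = 109350 - 43740 i - 486 i \sqrt{282}$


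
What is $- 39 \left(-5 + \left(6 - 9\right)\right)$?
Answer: $312$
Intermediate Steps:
$- 39 \left(-5 + \left(6 - 9\right)\right) = - 39 \left(-5 - 3\right) = \left(-39\right) \left(-8\right) = 312$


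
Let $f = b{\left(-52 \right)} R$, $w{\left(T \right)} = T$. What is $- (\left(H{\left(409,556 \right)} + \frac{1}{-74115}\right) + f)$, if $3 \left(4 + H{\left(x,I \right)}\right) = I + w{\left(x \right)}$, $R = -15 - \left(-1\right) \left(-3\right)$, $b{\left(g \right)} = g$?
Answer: $- \frac{92915504}{74115} \approx -1253.7$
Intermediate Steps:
$R = -18$ ($R = -15 - 3 = -18$)
$H{\left(x,I \right)} = -4 + \frac{I}{3} + \frac{x}{3}$ ($H{\left(x,I \right)} = -4 + \frac{I + x}{3} = -4 + \left(\frac{I}{3} + \frac{x}{3}\right) = -4 + \frac{I}{3} + \frac{x}{3}$)
$f = 936$ ($f = \left(-52\right) \left(-18\right) = 936$)
$- (\left(H{\left(409,556 \right)} + \frac{1}{-74115}\right) + f) = - (\left(\left(-4 + \frac{1}{3} \cdot 556 + \frac{1}{3} \cdot 409\right) + \frac{1}{-74115}\right) + 936) = - (\left(\left(-4 + \frac{556}{3} + \frac{409}{3}\right) - \frac{1}{74115}\right) + 936) = - (\left(\frac{953}{3} - \frac{1}{74115}\right) + 936) = - (\frac{23543864}{74115} + 936) = \left(-1\right) \frac{92915504}{74115} = - \frac{92915504}{74115}$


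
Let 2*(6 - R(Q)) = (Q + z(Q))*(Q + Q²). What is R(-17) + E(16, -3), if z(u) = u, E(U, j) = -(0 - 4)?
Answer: 4634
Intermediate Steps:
E(U, j) = 4 (E(U, j) = -1*(-4) = 4)
R(Q) = 6 - Q*(Q + Q²) (R(Q) = 6 - (Q + Q)*(Q + Q²)/2 = 6 - 2*Q*(Q + Q²)/2 = 6 - Q*(Q + Q²))
R(-17) + E(16, -3) = (6 - 1*(-17)² - 1*(-17)³) + 4 = (6 - 1*289 - 1*(-4913)) + 4 = (6 - 289 + 4913) + 4 = 4630 + 4 = 4634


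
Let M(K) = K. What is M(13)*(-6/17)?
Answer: -78/17 ≈ -4.5882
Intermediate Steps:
M(13)*(-6/17) = 13*(-6/17) = -78/17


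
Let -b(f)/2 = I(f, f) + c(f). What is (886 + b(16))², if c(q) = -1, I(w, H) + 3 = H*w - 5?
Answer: 153664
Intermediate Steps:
I(w, H) = -8 + H*w (I(w, H) = -3 + (H*w - 5) = -3 + (-5 + H*w) = -8 + H*w)
b(f) = 18 - 2*f² (b(f) = -2*((-8 + f*f) - 1) = -2*((-8 + f²) - 1) = -2*(-9 + f²) = 18 - 2*f²)
(886 + b(16))² = (886 + (18 - 2*16²))² = (886 + (18 - 2*256))² = (886 + (18 - 512))² = (886 - 494)² = 392² = 153664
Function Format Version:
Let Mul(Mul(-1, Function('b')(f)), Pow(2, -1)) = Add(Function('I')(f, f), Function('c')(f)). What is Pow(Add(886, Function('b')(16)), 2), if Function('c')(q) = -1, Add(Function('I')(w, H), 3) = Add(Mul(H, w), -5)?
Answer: 153664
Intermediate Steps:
Function('I')(w, H) = Add(-8, Mul(H, w)) (Function('I')(w, H) = Add(-3, Add(Mul(H, w), -5)) = Add(-3, Add(-5, Mul(H, w))) = Add(-8, Mul(H, w)))
Function('b')(f) = Add(18, Mul(-2, Pow(f, 2))) (Function('b')(f) = Mul(-2, Add(Add(-8, Mul(f, f)), -1)) = Mul(-2, Add(Add(-8, Pow(f, 2)), -1)) = Mul(-2, Add(-9, Pow(f, 2))) = Add(18, Mul(-2, Pow(f, 2))))
Pow(Add(886, Function('b')(16)), 2) = Pow(Add(886, Add(18, Mul(-2, Pow(16, 2)))), 2) = Pow(Add(886, Add(18, Mul(-2, 256))), 2) = Pow(Add(886, Add(18, -512)), 2) = Pow(Add(886, -494), 2) = Pow(392, 2) = 153664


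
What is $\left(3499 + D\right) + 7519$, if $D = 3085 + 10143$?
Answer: $24246$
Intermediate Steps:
$D = 13228$
$\left(3499 + D\right) + 7519 = \left(3499 + 13228\right) + 7519 = 16727 + 7519 = 24246$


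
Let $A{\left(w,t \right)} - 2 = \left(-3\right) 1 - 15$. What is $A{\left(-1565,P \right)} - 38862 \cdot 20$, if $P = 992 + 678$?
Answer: $-777256$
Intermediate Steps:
$P = 1670$
$A{\left(w,t \right)} = -16$ ($A{\left(w,t \right)} = 2 - 18 = -16$)
$A{\left(-1565,P \right)} - 38862 \cdot 20 = -16 - 38862 \cdot 20 = -16 - 777240 = -777256$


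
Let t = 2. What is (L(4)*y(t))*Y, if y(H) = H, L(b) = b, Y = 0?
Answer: 0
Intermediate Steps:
(L(4)*y(t))*Y = (4*2)*0 = 8*0 = 0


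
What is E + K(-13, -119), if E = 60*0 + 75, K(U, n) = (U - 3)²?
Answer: 331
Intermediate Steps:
K(U, n) = (-3 + U)²
E = 75 (E = 0 + 75 = 75)
E + K(-13, -119) = 75 + (-3 - 13)² = 75 + (-16)² = 75 + 256 = 331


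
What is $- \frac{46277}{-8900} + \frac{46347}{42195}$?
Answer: $\frac{157676421}{25035700} \approx 6.2981$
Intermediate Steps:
$- \frac{46277}{-8900} + \frac{46347}{42195} = \left(-46277\right) \left(- \frac{1}{8900}\right) + 46347 \cdot \frac{1}{42195} = \frac{46277}{8900} + \frac{15449}{14065} = \frac{157676421}{25035700}$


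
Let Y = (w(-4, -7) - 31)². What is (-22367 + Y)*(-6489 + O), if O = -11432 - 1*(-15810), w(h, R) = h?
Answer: 44630762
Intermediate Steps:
Y = 1225 (Y = (-4 - 31)² = (-35)² = 1225)
O = 4378 (O = -11432 + 15810 = 4378)
(-22367 + Y)*(-6489 + O) = (-22367 + 1225)*(-6489 + 4378) = -21142*(-2111) = 44630762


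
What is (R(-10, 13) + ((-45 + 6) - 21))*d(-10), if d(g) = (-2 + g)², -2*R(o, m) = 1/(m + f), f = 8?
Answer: -60504/7 ≈ -8643.4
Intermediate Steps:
R(o, m) = -1/(2*(8 + m)) (R(o, m) = -1/(2*(m + 8)) = -1/(2*(8 + m)))
(R(-10, 13) + ((-45 + 6) - 21))*d(-10) = (-1/(16 + 2*13) + ((-45 + 6) - 21))*(-2 - 10)² = (-1/(16 + 26) + (-39 - 21))*(-12)² = (-1/42 - 60)*144 = -2521/42*144 = -60504/7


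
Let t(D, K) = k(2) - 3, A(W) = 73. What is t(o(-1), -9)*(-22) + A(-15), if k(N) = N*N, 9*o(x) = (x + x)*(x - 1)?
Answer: 51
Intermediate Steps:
o(x) = 2*x*(-1 + x)/9 (o(x) = ((x + x)*(x - 1))/9 = ((2*x)*(-1 + x))/9 = (2*x*(-1 + x))/9 = 2*x*(-1 + x)/9)
k(N) = N²
t(D, K) = 1 (t(D, K) = 2² - 3 = 4 - 3 = 1)
t(o(-1), -9)*(-22) + A(-15) = 1*(-22) + 73 = -22 + 73 = 51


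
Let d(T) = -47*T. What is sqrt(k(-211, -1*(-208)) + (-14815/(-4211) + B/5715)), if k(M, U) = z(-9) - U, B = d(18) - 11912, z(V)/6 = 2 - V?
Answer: I*sqrt(9055206984846355)/8021955 ≈ 11.862*I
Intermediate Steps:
z(V) = 12 - 6*V (z(V) = 6*(2 - V) = 12 - 6*V)
B = -12758 (B = -47*18 - 11912 = -846 - 11912 = -12758)
k(M, U) = 66 - U (k(M, U) = (12 - 6*(-9)) - U = (12 + 54) - U = 66 - U)
sqrt(k(-211, -1*(-208)) + (-14815/(-4211) + B/5715)) = sqrt((66 - (-1)*(-208)) + (-14815/(-4211) - 12758/5715)) = sqrt((66 - 1*208) + (-14815*(-1/4211) - 12758*1/5715)) = sqrt((66 - 208) + (14815/4211 - 12758/5715)) = sqrt(-142 + 30943787/24065865) = sqrt(-3386409043/24065865) = I*sqrt(9055206984846355)/8021955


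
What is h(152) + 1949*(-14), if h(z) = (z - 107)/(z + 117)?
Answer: -7339889/269 ≈ -27286.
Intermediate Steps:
h(z) = (-107 + z)/(117 + z)
h(152) + 1949*(-14) = (-107 + 152)/(117 + 152) + 1949*(-14) = 45/269 - 27286 = -7339889/269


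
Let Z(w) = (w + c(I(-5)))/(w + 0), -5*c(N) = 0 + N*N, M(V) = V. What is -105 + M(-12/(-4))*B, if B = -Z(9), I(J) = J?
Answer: -319/3 ≈ -106.33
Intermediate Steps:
c(N) = -N²/5 (c(N) = -(0 + N*N)/5 = -(0 + N²)/5 = -N²/5)
Z(w) = (-5 + w)/w (Z(w) = (w - ⅕*(-5)²)/(w + 0) = (w - ⅕*25)/w = (w - 5)/w = (-5 + w)/w)
B = -4/9 (B = -(-5 + 9)/9 = -4/9 ≈ -0.44444)
-105 + M(-12/(-4))*B = -105 - 12/(-4)*(-4/9) = -105 - 12*(-¼)*(-4/9) = -105 + 3*(-4/9) = -105 - 4/3 = -319/3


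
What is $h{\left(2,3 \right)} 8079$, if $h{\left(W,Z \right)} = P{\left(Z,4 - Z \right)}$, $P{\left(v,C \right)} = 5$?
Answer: $40395$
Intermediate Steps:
$h{\left(W,Z \right)} = 5$
$h{\left(2,3 \right)} 8079 = 5 \cdot 8079 = 40395$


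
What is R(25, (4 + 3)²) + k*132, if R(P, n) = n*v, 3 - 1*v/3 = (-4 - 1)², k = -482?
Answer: -66858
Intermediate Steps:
v = -66 (v = 9 - 3*(-4 - 1)² = 9 - 3*(-5)² = 9 - 3*25 = 9 - 75 = -66)
R(P, n) = -66*n (R(P, n) = n*(-66) = -66*n)
R(25, (4 + 3)²) + k*132 = -66*(4 + 3)² - 482*132 = -66*7² - 63624 = -66*49 - 63624 = -3234 - 63624 = -66858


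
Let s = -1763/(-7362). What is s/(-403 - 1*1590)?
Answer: -1763/14672466 ≈ -0.00012016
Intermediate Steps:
s = 1763/7362 (s = -1763*(-1/7362) = 1763/7362 ≈ 0.23947)
s/(-403 - 1*1590) = 1763/(7362*(-403 - 1*1590)) = 1763/(7362*(-403 - 1590)) = (1763/7362)/(-1993) = (1763/7362)*(-1/1993) = -1763/14672466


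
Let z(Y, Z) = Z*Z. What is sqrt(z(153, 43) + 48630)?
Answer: sqrt(50479) ≈ 224.68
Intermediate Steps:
z(Y, Z) = Z**2
sqrt(z(153, 43) + 48630) = sqrt(43**2 + 48630) = sqrt(1849 + 48630) = sqrt(50479)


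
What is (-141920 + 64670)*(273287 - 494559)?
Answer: 17093262000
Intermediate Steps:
(-141920 + 64670)*(273287 - 494559) = -77250*(-221272) = 17093262000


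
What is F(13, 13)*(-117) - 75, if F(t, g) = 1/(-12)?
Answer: -261/4 ≈ -65.250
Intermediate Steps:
F(t, g) = -1/12
F(13, 13)*(-117) - 75 = -1/12*(-117) - 75 = 39/4 - 75 = -261/4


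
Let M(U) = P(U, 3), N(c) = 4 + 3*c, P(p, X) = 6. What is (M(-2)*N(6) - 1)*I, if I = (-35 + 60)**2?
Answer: 81875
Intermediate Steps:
M(U) = 6
I = 625 (I = 25**2 = 625)
(M(-2)*N(6) - 1)*I = (6*(4 + 3*6) - 1)*625 = (6*(4 + 18) - 1)*625 = (6*22 - 1)*625 = (132 - 1)*625 = 131*625 = 81875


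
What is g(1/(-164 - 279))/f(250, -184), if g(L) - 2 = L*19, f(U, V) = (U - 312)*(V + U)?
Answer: -289/604252 ≈ -0.00047828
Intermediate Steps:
f(U, V) = (-312 + U)*(U + V)
g(L) = 2 + 19*L (g(L) = 2 + L*19 = 2 + 19*L)
g(1/(-164 - 279))/f(250, -184) = (2 + 19/(-164 - 279))/(250**2 - 312*250 - 312*(-184) + 250*(-184)) = (2 + 19/(-443))/(62500 - 78000 + 57408 - 46000) = (2 + 19*(-1/443))/(-4092) = (2 - 19/443)*(-1/4092) = (867/443)*(-1/4092) = -289/604252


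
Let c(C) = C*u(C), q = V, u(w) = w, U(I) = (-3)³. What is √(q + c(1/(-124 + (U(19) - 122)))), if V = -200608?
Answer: I*√14951113631/273 ≈ 447.89*I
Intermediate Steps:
U(I) = -27
q = -200608
c(C) = C² (c(C) = C*C = C²)
√(q + c(1/(-124 + (U(19) - 122)))) = √(-200608 + (1/(-124 + (-27 - 122)))²) = √(-200608 + (1/(-124 - 149))²) = √(-200608 + (1/(-273))²) = √(-200608 + (-1/273)²) = √(-200608 + 1/74529) = √(-14951113631/74529) = I*√14951113631/273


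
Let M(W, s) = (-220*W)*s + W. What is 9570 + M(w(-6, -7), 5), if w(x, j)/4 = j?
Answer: 40342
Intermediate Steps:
w(x, j) = 4*j
M(W, s) = W - 220*W*s (M(W, s) = -220*W*s + W = W - 220*W*s)
9570 + M(w(-6, -7), 5) = 9570 + (4*(-7))*(1 - 220*5) = 9570 - 28*(1 - 1100) = 9570 - 28*(-1099) = 9570 + 30772 = 40342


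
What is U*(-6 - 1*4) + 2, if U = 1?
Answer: -8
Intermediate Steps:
U*(-6 - 1*4) + 2 = 1*(-6 - 1*4) + 2 = 1*(-6 - 4) + 2 = 1*(-10) + 2 = -10 + 2 = -8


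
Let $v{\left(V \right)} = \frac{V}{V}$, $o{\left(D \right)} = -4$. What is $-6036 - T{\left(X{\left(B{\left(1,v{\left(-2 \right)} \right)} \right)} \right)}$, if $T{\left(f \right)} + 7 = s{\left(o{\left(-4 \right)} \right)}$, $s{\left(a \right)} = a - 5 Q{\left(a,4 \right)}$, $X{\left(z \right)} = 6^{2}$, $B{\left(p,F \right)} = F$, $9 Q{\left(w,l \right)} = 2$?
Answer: $- \frac{54215}{9} \approx -6023.9$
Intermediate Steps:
$Q{\left(w,l \right)} = \frac{2}{9}$ ($Q{\left(w,l \right)} = \frac{1}{9} \cdot 2 = \frac{2}{9}$)
$v{\left(V \right)} = 1$
$X{\left(z \right)} = 36$
$s{\left(a \right)} = - \frac{10}{9} + a$ ($s{\left(a \right)} = a - \frac{10}{9} = - \frac{10}{9} + a$)
$T{\left(f \right)} = - \frac{109}{9}$ ($T{\left(f \right)} = -7 - \frac{46}{9} = - \frac{109}{9}$)
$-6036 - T{\left(X{\left(B{\left(1,v{\left(-2 \right)} \right)} \right)} \right)} = -6036 - - \frac{109}{9} = -6036 + \frac{109}{9} = - \frac{54215}{9}$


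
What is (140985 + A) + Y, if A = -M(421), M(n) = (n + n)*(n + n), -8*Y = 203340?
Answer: -1186793/2 ≈ -5.9340e+5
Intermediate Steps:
Y = -50835/2 (Y = -⅛*203340 = -50835/2 ≈ -25418.)
M(n) = 4*n² (M(n) = (2*n)*(2*n) = 4*n²)
A = -708964 (A = -4*421² = -4*177241 = -1*708964 = -708964)
(140985 + A) + Y = (140985 - 708964) - 50835/2 = -567979 - 50835/2 = -1186793/2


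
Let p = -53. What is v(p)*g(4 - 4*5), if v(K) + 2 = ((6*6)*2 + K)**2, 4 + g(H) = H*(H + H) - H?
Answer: 188116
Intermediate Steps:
g(H) = -4 - H + 2*H**2 (g(H) = -4 + (H*(H + H) - H) = -4 + (H*(2*H) - H) = -4 + (2*H**2 - H) = -4 + (-H + 2*H**2) = -4 - H + 2*H**2)
v(K) = -2 + (72 + K)**2 (v(K) = -2 + ((6*6)*2 + K)**2 = -2 + (36*2 + K)**2 = -2 + (72 + K)**2)
v(p)*g(4 - 4*5) = (-2 + (72 - 53)**2)*(-4 - (4 - 4*5) + 2*(4 - 4*5)**2) = (-2 + 19**2)*(-4 - (4 - 20) + 2*(4 - 20)**2) = (-2 + 361)*(-4 - 1*(-16) + 2*(-16)**2) = 359*(-4 + 16 + 2*256) = 359*(-4 + 16 + 512) = 359*524 = 188116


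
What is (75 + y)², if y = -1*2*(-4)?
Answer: 6889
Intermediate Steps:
y = 8 (y = -2*(-4) = 8)
(75 + y)² = (75 + 8)² = 83² = 6889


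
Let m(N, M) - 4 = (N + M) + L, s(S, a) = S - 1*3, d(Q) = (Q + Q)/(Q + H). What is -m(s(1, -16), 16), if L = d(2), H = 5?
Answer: -130/7 ≈ -18.571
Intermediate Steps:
d(Q) = 2*Q/(5 + Q) (d(Q) = (Q + Q)/(Q + 5) = (2*Q)/(5 + Q) = 2*Q/(5 + Q))
L = 4/7 (L = 2*2/(5 + 2) = 2*2/7 = 2*2*(⅐) = 4/7 ≈ 0.57143)
s(S, a) = -3 + S (s(S, a) = S - 3 = -3 + S)
m(N, M) = 32/7 + M + N (m(N, M) = 4 + ((N + M) + 4/7) = 4 + ((M + N) + 4/7) = 4 + (4/7 + M + N) = 32/7 + M + N)
-m(s(1, -16), 16) = -(32/7 + 16 + (-3 + 1)) = -(32/7 + 16 - 2) = -1*130/7 = -130/7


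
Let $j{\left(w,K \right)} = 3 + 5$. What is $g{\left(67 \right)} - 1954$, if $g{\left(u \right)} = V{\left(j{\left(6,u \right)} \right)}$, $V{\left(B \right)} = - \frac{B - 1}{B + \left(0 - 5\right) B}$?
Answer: $- \frac{62521}{32} \approx -1953.8$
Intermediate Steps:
$j{\left(w,K \right)} = 8$
$V{\left(B \right)} = \frac{-1 + B}{4 B}$ ($V{\left(B \right)} = - \frac{-1 + B}{B - 5 B} = - \frac{-1 + B}{\left(-4\right) B} = - \left(-1 + B\right) \left(- \frac{1}{4 B}\right) = - \frac{\left(-1\right) \left(-1 + B\right)}{4 B} = \frac{-1 + B}{4 B}$)
$g{\left(u \right)} = \frac{7}{32}$ ($g{\left(u \right)} = \frac{-1 + 8}{4 \cdot 8} = \frac{1}{4} \cdot \frac{1}{8} \cdot 7 = \frac{7}{32}$)
$g{\left(67 \right)} - 1954 = \frac{7}{32} - 1954 = - \frac{62521}{32}$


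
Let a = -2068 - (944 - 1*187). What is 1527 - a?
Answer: 4352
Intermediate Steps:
a = -2825 (a = -2068 - (944 - 187) = -2068 - 1*757 = -2068 - 757 = -2825)
1527 - a = 1527 - 1*(-2825) = 1527 + 2825 = 4352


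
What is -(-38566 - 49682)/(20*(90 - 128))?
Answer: -11031/95 ≈ -116.12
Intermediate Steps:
-(-38566 - 49682)/(20*(90 - 128)) = -(-88248)/(20*(-38)) = -(-88248)/(-760) = -(-88248)*(-1)/760 = -1*11031/95 = -11031/95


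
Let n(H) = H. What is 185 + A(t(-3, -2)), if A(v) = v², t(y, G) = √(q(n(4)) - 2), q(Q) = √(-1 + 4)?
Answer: 183 + √3 ≈ 184.73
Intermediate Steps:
q(Q) = √3
t(y, G) = √(-2 + √3) (t(y, G) = √(√3 - 2) = √(-2 + √3))
185 + A(t(-3, -2)) = 185 + (√(-2 + √3))² = 185 + (-2 + √3) = 183 + √3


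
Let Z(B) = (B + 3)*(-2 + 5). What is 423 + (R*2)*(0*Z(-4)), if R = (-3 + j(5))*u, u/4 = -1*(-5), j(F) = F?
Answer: 423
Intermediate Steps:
Z(B) = 9 + 3*B (Z(B) = (3 + B)*3 = 9 + 3*B)
u = 20 (u = 4*(-1*(-5)) = 4*5 = 20)
R = 40 (R = (-3 + 5)*20 = 2*20 = 40)
423 + (R*2)*(0*Z(-4)) = 423 + (40*2)*(0*(9 + 3*(-4))) = 423 + 80*(0*(9 - 12)) = 423 + 80*(0*(-3)) = 423 + 80*0 = 423 + 0 = 423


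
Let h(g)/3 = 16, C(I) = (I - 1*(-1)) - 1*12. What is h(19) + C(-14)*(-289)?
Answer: 7273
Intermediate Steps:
C(I) = -11 + I (C(I) = (I + 1) - 12 = (1 + I) - 12 = -11 + I)
h(g) = 48 (h(g) = 3*16 = 48)
h(19) + C(-14)*(-289) = 48 + (-11 - 14)*(-289) = 48 - 25*(-289) = 48 + 7225 = 7273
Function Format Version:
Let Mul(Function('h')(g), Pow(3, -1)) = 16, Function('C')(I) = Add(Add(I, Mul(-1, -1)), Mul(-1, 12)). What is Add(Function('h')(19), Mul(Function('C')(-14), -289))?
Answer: 7273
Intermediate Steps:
Function('C')(I) = Add(-11, I) (Function('C')(I) = Add(Add(I, 1), -12) = Add(Add(1, I), -12) = Add(-11, I))
Function('h')(g) = 48 (Function('h')(g) = Mul(3, 16) = 48)
Add(Function('h')(19), Mul(Function('C')(-14), -289)) = Add(48, Mul(Add(-11, -14), -289)) = Add(48, Mul(-25, -289)) = Add(48, 7225) = 7273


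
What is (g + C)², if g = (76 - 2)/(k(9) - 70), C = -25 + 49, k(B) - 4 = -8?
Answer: 529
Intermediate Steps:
k(B) = -4 (k(B) = 4 - 8 = -4)
C = 24
g = -1 (g = (76 - 2)/(-4 - 70) = 74/(-74) = 74*(-1/74) = -1)
(g + C)² = (-1 + 24)² = 23² = 529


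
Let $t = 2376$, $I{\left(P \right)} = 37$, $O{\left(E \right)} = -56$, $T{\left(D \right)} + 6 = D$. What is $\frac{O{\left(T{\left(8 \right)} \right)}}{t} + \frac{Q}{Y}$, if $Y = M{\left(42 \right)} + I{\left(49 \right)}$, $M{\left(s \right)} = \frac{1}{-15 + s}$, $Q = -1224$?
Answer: $- \frac{1227782}{37125} \approx -33.072$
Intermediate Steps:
$T{\left(D \right)} = -6 + D$
$Y = \frac{1000}{27}$ ($Y = \frac{1}{-15 + 42} + 37 = \frac{1}{27} + 37 = \frac{1000}{27} \approx 37.037$)
$\frac{O{\left(T{\left(8 \right)} \right)}}{t} + \frac{Q}{Y} = - \frac{56}{2376} - \frac{1224}{\frac{1000}{27}} = \left(-56\right) \frac{1}{2376} - \frac{4131}{125} = - \frac{7}{297} - \frac{4131}{125} = - \frac{1227782}{37125}$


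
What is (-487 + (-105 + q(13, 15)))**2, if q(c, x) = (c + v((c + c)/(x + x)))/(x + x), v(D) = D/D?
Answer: 78730129/225 ≈ 3.4991e+5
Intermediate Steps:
v(D) = 1
q(c, x) = (1 + c)/(2*x) (q(c, x) = (c + 1)/(x + x) = (1 + c)/((2*x)) = (1 + c)*(1/(2*x)) = (1 + c)/(2*x))
(-487 + (-105 + q(13, 15)))**2 = (-487 + (-105 + (1/2)*(1 + 13)/15))**2 = (-487 + (-105 + (1/2)*(1/15)*14))**2 = (-487 + (-105 + 7/15))**2 = (-487 - 1568/15)**2 = (-8873/15)**2 = 78730129/225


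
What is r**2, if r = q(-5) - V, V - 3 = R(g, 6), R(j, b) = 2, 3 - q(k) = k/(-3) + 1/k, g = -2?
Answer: 2704/225 ≈ 12.018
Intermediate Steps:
q(k) = 3 - 1/k + k/3 (q(k) = 3 - (k/(-3) + 1/k) = 3 - (k*(-1/3) + 1/k) = 3 - (-k/3 + 1/k) = 3 - (1/k - k/3) = 3 + (-1/k + k/3) = 3 - 1/k + k/3)
V = 5 (V = 3 + 2 = 5)
r = -52/15 (r = (3 - 1/(-5) + (1/3)*(-5)) - 1*5 = (3 - 1*(-1/5) - 5/3) - 5 = (3 + 1/5 - 5/3) - 5 = 23/15 - 5 = -52/15 ≈ -3.4667)
r**2 = (-52/15)**2 = 2704/225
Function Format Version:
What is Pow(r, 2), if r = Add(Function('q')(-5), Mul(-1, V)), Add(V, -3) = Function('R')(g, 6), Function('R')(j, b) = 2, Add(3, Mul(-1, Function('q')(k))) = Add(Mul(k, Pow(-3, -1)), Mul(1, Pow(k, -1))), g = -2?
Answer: Rational(2704, 225) ≈ 12.018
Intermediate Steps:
Function('q')(k) = Add(3, Mul(-1, Pow(k, -1)), Mul(Rational(1, 3), k)) (Function('q')(k) = Add(3, Mul(-1, Add(Mul(k, Pow(-3, -1)), Mul(1, Pow(k, -1))))) = Add(3, Mul(-1, Add(Mul(k, Rational(-1, 3)), Pow(k, -1)))) = Add(3, Mul(-1, Add(Mul(Rational(-1, 3), k), Pow(k, -1)))) = Add(3, Mul(-1, Add(Pow(k, -1), Mul(Rational(-1, 3), k)))) = Add(3, Add(Mul(-1, Pow(k, -1)), Mul(Rational(1, 3), k))) = Add(3, Mul(-1, Pow(k, -1)), Mul(Rational(1, 3), k)))
V = 5 (V = Add(3, 2) = 5)
r = Rational(-52, 15) (r = Add(Add(3, Mul(-1, Pow(-5, -1)), Mul(Rational(1, 3), -5)), Mul(-1, 5)) = Add(Add(3, Mul(-1, Rational(-1, 5)), Rational(-5, 3)), -5) = Add(Add(3, Rational(1, 5), Rational(-5, 3)), -5) = Add(Rational(23, 15), -5) = Rational(-52, 15) ≈ -3.4667)
Pow(r, 2) = Pow(Rational(-52, 15), 2) = Rational(2704, 225)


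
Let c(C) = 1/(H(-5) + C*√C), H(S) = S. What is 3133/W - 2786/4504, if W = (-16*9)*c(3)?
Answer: 8769247/81072 - 3133*√3/48 ≈ -4.8862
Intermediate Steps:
c(C) = 1/(-5 + C^(3/2)) (c(C) = 1/(-5 + C*√C) = 1/(-5 + C^(3/2)))
W = -144/(-5 + 3*√3) (W = (-16*9)/(-5 + 3^(3/2)) = -144/(-5 + 3*√3) ≈ -734.12)
3133/W - 2786/4504 = 3133/(-360 - 216*√3) - 2786/4504 = 3133/(-360 - 216*√3) - 2786*1/4504 = 3133/(-360 - 216*√3) - 1393/2252 = -1393/2252 + 3133/(-360 - 216*√3)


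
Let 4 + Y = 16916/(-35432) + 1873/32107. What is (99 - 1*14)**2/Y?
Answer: -2054817498350/1256804693 ≈ -1635.0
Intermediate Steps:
Y = -1256804693/284403806 (Y = -4 + (16916/(-35432) + 1873/32107) = -4 + (16916*(-1/35432) + 1873*(1/32107)) = -4 + (-4229/8858 + 1873/32107) = -4 - 119189469/284403806 = -1256804693/284403806 ≈ -4.4191)
(99 - 1*14)**2/Y = (99 - 1*14)**2/(-1256804693/284403806) = (99 - 14)**2*(-284403806/1256804693) = 85**2*(-284403806/1256804693) = 7225*(-284403806/1256804693) = -2054817498350/1256804693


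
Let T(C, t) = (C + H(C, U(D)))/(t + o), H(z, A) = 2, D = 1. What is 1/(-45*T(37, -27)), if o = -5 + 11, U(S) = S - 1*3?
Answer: 7/585 ≈ 0.011966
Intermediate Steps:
U(S) = -3 + S (U(S) = S - 3 = -3 + S)
o = 6
T(C, t) = (2 + C)/(6 + t) (T(C, t) = (C + 2)/(t + 6) = (2 + C)/(6 + t))
1/(-45*T(37, -27)) = 1/(-45*(2 + 37)/(6 - 27)) = 1/(-45*39/(-21)) = 1/(-(-15)*39/7) = 1/(-45*(-13/7)) = 1/(585/7) = 7/585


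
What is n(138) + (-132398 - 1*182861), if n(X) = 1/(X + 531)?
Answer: -210908270/669 ≈ -3.1526e+5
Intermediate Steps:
n(X) = 1/(531 + X)
n(138) + (-132398 - 1*182861) = 1/(531 + 138) + (-132398 - 1*182861) = 1/669 + (-132398 - 182861) = 1/669 - 315259 = -210908270/669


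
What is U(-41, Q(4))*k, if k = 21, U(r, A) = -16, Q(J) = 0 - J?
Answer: -336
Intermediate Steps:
Q(J) = -J
U(-41, Q(4))*k = -16*21 = -336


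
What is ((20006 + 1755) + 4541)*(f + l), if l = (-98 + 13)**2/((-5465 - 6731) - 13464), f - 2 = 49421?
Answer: 3335585329041/2566 ≈ 1.2999e+9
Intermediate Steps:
f = 49423 (f = 2 + 49421 = 49423)
l = -1445/5132 (l = (-85)**2/(-12196 - 13464) = 7225/(-25660) = 7225*(-1/25660) = -1445/5132 ≈ -0.28157)
((20006 + 1755) + 4541)*(f + l) = ((20006 + 1755) + 4541)*(49423 - 1445/5132) = (21761 + 4541)*(253637391/5132) = 26302*(253637391/5132) = 3335585329041/2566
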